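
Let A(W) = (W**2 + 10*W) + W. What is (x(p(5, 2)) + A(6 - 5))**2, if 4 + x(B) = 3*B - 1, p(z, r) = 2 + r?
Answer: 361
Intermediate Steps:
x(B) = -5 + 3*B (x(B) = -4 + (3*B - 1) = -4 + (-1 + 3*B) = -5 + 3*B)
A(W) = W**2 + 11*W
(x(p(5, 2)) + A(6 - 5))**2 = ((-5 + 3*(2 + 2)) + (6 - 5)*(11 + (6 - 5)))**2 = ((-5 + 3*4) + 1*(11 + 1))**2 = ((-5 + 12) + 1*12)**2 = (7 + 12)**2 = 19**2 = 361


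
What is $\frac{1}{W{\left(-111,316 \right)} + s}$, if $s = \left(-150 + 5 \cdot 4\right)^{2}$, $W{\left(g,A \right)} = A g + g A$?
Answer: $- \frac{1}{53252} \approx -1.8779 \cdot 10^{-5}$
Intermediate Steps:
$W{\left(g,A \right)} = 2 A g$ ($W{\left(g,A \right)} = A g + A g = 2 A g$)
$s = 16900$ ($s = \left(-150 + 20\right)^{2} = \left(-130\right)^{2} = 16900$)
$\frac{1}{W{\left(-111,316 \right)} + s} = \frac{1}{2 \cdot 316 \left(-111\right) + 16900} = \frac{1}{-70152 + 16900} = \frac{1}{-53252} = - \frac{1}{53252}$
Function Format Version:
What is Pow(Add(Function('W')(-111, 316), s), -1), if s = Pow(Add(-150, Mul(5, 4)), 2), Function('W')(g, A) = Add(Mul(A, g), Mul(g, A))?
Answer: Rational(-1, 53252) ≈ -1.8779e-5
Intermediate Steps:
Function('W')(g, A) = Mul(2, A, g) (Function('W')(g, A) = Add(Mul(A, g), Mul(A, g)) = Mul(2, A, g))
s = 16900 (s = Pow(Add(-150, 20), 2) = Pow(-130, 2) = 16900)
Pow(Add(Function('W')(-111, 316), s), -1) = Pow(Add(Mul(2, 316, -111), 16900), -1) = Pow(Add(-70152, 16900), -1) = Pow(-53252, -1) = Rational(-1, 53252)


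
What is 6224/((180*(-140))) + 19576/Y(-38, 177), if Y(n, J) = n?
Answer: -15423491/29925 ≈ -515.41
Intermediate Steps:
6224/((180*(-140))) + 19576/Y(-38, 177) = 6224/((180*(-140))) + 19576/(-38) = 6224/(-25200) + 19576*(-1/38) = 6224*(-1/25200) - 9788/19 = -389/1575 - 9788/19 = -15423491/29925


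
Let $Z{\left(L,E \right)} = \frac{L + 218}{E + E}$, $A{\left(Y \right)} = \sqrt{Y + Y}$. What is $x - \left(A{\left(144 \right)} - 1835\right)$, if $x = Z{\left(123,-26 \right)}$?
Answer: $\frac{95079}{52} - 12 \sqrt{2} \approx 1811.5$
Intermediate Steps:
$A{\left(Y \right)} = \sqrt{2} \sqrt{Y}$ ($A{\left(Y \right)} = \sqrt{2 Y} = \sqrt{2} \sqrt{Y}$)
$Z{\left(L,E \right)} = \frac{218 + L}{2 E}$
$x = - \frac{341}{52}$ ($x = \frac{218 + 123}{2 \left(-26\right)} = \frac{1}{2} \left(- \frac{1}{26}\right) 341 = - \frac{341}{52} \approx -6.5577$)
$x - \left(A{\left(144 \right)} - 1835\right) = - \frac{341}{52} - \left(\sqrt{2} \sqrt{144} - 1835\right) = - \frac{341}{52} - \left(\sqrt{2} \cdot 12 - 1835\right) = - \frac{341}{52} - \left(12 \sqrt{2} - 1835\right) = - \frac{341}{52} - \left(-1835 + 12 \sqrt{2}\right) = - \frac{341}{52} + \left(1835 - 12 \sqrt{2}\right) = \frac{95079}{52} - 12 \sqrt{2}$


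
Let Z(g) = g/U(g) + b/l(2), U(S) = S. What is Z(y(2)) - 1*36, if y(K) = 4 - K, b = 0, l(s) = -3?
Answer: -35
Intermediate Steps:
Z(g) = 1 (Z(g) = g/g + 0/(-3) = 1 + 0*(-⅓) = 1 + 0 = 1)
Z(y(2)) - 1*36 = 1 - 1*36 = 1 - 36 = -35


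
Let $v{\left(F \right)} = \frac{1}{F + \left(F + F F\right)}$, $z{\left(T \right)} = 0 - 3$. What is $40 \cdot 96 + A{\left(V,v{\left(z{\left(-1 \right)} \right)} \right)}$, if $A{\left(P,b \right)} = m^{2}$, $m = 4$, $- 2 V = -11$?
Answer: $3856$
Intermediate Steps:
$z{\left(T \right)} = -3$
$V = \frac{11}{2}$ ($V = \left(- \frac{1}{2}\right) \left(-11\right) = \frac{11}{2} \approx 5.5$)
$v{\left(F \right)} = \frac{1}{F^{2} + 2 F}$ ($v{\left(F \right)} = \frac{1}{F + \left(F + F^{2}\right)} = \frac{1}{F^{2} + 2 F}$)
$A{\left(P,b \right)} = 16$ ($A{\left(P,b \right)} = 4^{2} = 16$)
$40 \cdot 96 + A{\left(V,v{\left(z{\left(-1 \right)} \right)} \right)} = 40 \cdot 96 + 16 = 3840 + 16 = 3856$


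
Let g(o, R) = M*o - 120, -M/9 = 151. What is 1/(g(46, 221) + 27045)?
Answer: -1/35589 ≈ -2.8099e-5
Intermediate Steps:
M = -1359 (M = -9*151 = -1359)
g(o, R) = -120 - 1359*o (g(o, R) = -1359*o - 120 = -120 - 1359*o)
1/(g(46, 221) + 27045) = 1/((-120 - 1359*46) + 27045) = 1/((-120 - 62514) + 27045) = 1/(-62634 + 27045) = 1/(-35589) = -1/35589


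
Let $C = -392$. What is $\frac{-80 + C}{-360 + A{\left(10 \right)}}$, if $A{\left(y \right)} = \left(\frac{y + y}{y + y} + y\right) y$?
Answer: $\frac{236}{125} \approx 1.888$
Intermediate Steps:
$A{\left(y \right)} = y \left(1 + y\right)$ ($A{\left(y \right)} = \left(\frac{2 y}{2 y} + y\right) y = \left(2 y \frac{1}{2 y} + y\right) y = \left(1 + y\right) y = y \left(1 + y\right)$)
$\frac{-80 + C}{-360 + A{\left(10 \right)}} = \frac{-80 - 392}{-360 + 10 \left(1 + 10\right)} = - \frac{472}{-360 + 10 \cdot 11} = - \frac{472}{-360 + 110} = - \frac{472}{-250} = \left(-472\right) \left(- \frac{1}{250}\right) = \frac{236}{125}$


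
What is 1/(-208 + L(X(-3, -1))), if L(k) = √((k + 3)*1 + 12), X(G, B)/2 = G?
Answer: -1/205 ≈ -0.0048781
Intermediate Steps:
X(G, B) = 2*G
L(k) = √(15 + k) (L(k) = √((3 + k)*1 + 12) = √((3 + k) + 12) = √(15 + k))
1/(-208 + L(X(-3, -1))) = 1/(-208 + √(15 + 2*(-3))) = 1/(-208 + √(15 - 6)) = 1/(-208 + √9) = 1/(-208 + 3) = 1/(-205) = -1/205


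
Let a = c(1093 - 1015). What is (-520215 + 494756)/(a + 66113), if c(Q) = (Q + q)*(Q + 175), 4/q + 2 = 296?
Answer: -3742473/12620015 ≈ -0.29655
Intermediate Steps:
q = 2/147 (q = 4/(-2 + 296) = 4/294 = 4*(1/294) = 2/147 ≈ 0.013605)
c(Q) = (175 + Q)*(2/147 + Q) (c(Q) = (Q + 2/147)*(Q + 175) = (2/147 + Q)*(175 + Q) = (175 + Q)*(2/147 + Q))
a = 2901404/147 (a = 50/21 + (1093 - 1015)² + 25727*(1093 - 1015)/147 = 50/21 + 78² + (25727/147)*78 = 50/21 + 6084 + 668902/49 = 2901404/147 ≈ 19737.)
(-520215 + 494756)/(a + 66113) = (-520215 + 494756)/(2901404/147 + 66113) = -25459/12620015/147 = -25459*147/12620015 = -3742473/12620015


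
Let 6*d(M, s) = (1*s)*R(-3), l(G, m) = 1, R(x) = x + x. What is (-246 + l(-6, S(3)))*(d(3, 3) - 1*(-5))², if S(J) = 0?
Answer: -980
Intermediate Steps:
R(x) = 2*x
d(M, s) = -s (d(M, s) = ((1*s)*(2*(-3)))/6 = (s*(-6))/6 = (-6*s)/6 = -s)
(-246 + l(-6, S(3)))*(d(3, 3) - 1*(-5))² = (-246 + 1)*(-1*3 - 1*(-5))² = -245*(-3 + 5)² = -245*2² = -245*4 = -980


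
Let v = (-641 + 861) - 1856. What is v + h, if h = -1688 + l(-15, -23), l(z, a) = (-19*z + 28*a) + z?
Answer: -3698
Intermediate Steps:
l(z, a) = -18*z + 28*a
h = -2062 (h = -1688 + (-18*(-15) + 28*(-23)) = -1688 + (270 - 644) = -1688 - 374 = -2062)
v = -1636 (v = 220 - 1856 = -1636)
v + h = -1636 - 2062 = -3698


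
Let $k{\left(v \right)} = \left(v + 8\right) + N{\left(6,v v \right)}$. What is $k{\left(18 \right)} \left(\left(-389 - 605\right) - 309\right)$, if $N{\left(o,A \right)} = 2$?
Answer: $-36484$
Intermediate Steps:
$k{\left(v \right)} = 10 + v$ ($k{\left(v \right)} = \left(v + 8\right) + 2 = \left(8 + v\right) + 2 = 10 + v$)
$k{\left(18 \right)} \left(\left(-389 - 605\right) - 309\right) = \left(10 + 18\right) \left(\left(-389 - 605\right) - 309\right) = 28 \left(\left(-389 - 605\right) - 309\right) = 28 \left(-994 - 309\right) = 28 \left(-1303\right) = -36484$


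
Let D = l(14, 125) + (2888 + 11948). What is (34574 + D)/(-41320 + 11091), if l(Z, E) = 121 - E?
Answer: -49406/30229 ≈ -1.6344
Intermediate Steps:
D = 14832 (D = (121 - 1*125) + (2888 + 11948) = (121 - 125) + 14836 = -4 + 14836 = 14832)
(34574 + D)/(-41320 + 11091) = (34574 + 14832)/(-41320 + 11091) = 49406/(-30229) = 49406*(-1/30229) = -49406/30229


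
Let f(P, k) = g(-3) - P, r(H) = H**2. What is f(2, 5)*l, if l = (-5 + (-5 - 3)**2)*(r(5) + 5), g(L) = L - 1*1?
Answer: -10620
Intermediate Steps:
g(L) = -1 + L (g(L) = L - 1 = -1 + L)
f(P, k) = -4 - P (f(P, k) = (-1 - 3) - P = -4 - P)
l = 1770 (l = (-5 + (-5 - 3)**2)*(5**2 + 5) = (-5 + (-8)**2)*(25 + 5) = (-5 + 64)*30 = 59*30 = 1770)
f(2, 5)*l = (-4 - 1*2)*1770 = (-4 - 2)*1770 = -6*1770 = -10620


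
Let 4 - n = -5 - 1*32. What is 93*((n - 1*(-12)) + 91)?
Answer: 13392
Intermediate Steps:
n = 41 (n = 4 - (-5 - 1*32) = 4 - (-5 - 32) = 4 - 1*(-37) = 4 + 37 = 41)
93*((n - 1*(-12)) + 91) = 93*((41 - 1*(-12)) + 91) = 93*((41 + 12) + 91) = 93*(53 + 91) = 93*144 = 13392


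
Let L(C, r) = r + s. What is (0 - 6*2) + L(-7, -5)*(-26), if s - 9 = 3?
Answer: -194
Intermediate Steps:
s = 12 (s = 9 + 3 = 12)
L(C, r) = 12 + r (L(C, r) = r + 12 = 12 + r)
(0 - 6*2) + L(-7, -5)*(-26) = (0 - 6*2) + (12 - 5)*(-26) = (0 - 1*12) + 7*(-26) = (0 - 12) - 182 = -12 - 182 = -194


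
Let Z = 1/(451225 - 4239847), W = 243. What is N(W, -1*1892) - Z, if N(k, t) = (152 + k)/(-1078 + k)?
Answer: -299300971/632699874 ≈ -0.47305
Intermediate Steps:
Z = -1/3788622 (Z = 1/(-3788622) = -1/3788622 ≈ -2.6395e-7)
N(k, t) = (152 + k)/(-1078 + k)
N(W, -1*1892) - Z = (152 + 243)/(-1078 + 243) - 1*(-1/3788622) = 395/(-835) + 1/3788622 = -1/835*395 + 1/3788622 = -79/167 + 1/3788622 = -299300971/632699874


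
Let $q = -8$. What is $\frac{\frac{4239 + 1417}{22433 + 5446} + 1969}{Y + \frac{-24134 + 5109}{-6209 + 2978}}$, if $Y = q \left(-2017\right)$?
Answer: $\frac{2038850391}{16712800697} \approx 0.12199$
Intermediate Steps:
$Y = 16136$ ($Y = \left(-8\right) \left(-2017\right) = 16136$)
$\frac{\frac{4239 + 1417}{22433 + 5446} + 1969}{Y + \frac{-24134 + 5109}{-6209 + 2978}} = \frac{\frac{4239 + 1417}{22433 + 5446} + 1969}{16136 + \frac{-24134 + 5109}{-6209 + 2978}} = \frac{\frac{5656}{27879} + 1969}{16136 - \frac{19025}{-3231}} = \frac{5656 \cdot \frac{1}{27879} + 1969}{16136 - - \frac{19025}{3231}} = \frac{\frac{5656}{27879} + 1969}{16136 + \frac{19025}{3231}} = \frac{54899407}{27879 \cdot \frac{52154441}{3231}} = \frac{54899407}{27879} \cdot \frac{3231}{52154441} = \frac{2038850391}{16712800697}$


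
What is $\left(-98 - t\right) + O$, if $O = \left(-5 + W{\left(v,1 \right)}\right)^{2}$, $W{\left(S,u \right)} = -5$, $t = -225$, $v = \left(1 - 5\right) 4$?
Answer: $227$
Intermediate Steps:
$v = -16$ ($v = \left(-4\right) 4 = -16$)
$O = 100$ ($O = \left(-5 - 5\right)^{2} = \left(-10\right)^{2} = 100$)
$\left(-98 - t\right) + O = \left(-98 - -225\right) + 100 = \left(-98 + 225\right) + 100 = 127 + 100 = 227$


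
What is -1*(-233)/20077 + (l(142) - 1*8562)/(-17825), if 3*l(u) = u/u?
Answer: 105627484/214723515 ≈ 0.49192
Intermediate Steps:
l(u) = ⅓ (l(u) = (u/u)/3 = (⅓)*1 = ⅓)
-1*(-233)/20077 + (l(142) - 1*8562)/(-17825) = -1*(-233)/20077 + (⅓ - 1*8562)/(-17825) = 233*(1/20077) + (⅓ - 8562)*(-1/17825) = 233/20077 - 25685/3*(-1/17825) = 233/20077 + 5137/10695 = 105627484/214723515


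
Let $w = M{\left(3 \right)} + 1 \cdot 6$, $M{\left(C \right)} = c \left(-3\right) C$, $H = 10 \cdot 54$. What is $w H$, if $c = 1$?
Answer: $-1620$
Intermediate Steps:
$H = 540$
$M{\left(C \right)} = - 3 C$ ($M{\left(C \right)} = 1 \left(-3\right) C = - 3 C$)
$w = -3$ ($w = \left(-3\right) 3 + 1 \cdot 6 = -9 + 6 = -3$)
$w H = \left(-3\right) 540 = -1620$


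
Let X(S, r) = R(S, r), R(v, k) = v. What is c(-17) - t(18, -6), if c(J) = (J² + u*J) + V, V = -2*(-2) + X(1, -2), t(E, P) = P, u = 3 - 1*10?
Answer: 419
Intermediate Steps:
u = -7 (u = 3 - 10 = -7)
X(S, r) = S
V = 5 (V = -2*(-2) + 1 = 4 + 1 = 5)
c(J) = 5 + J² - 7*J (c(J) = (J² - 7*J) + 5 = 5 + J² - 7*J)
c(-17) - t(18, -6) = (5 + (-17)² - 7*(-17)) - 1*(-6) = (5 + 289 + 119) + 6 = 413 + 6 = 419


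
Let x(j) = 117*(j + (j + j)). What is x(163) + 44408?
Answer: 101621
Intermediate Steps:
x(j) = 351*j (x(j) = 117*(j + 2*j) = 117*(3*j) = 351*j)
x(163) + 44408 = 351*163 + 44408 = 57213 + 44408 = 101621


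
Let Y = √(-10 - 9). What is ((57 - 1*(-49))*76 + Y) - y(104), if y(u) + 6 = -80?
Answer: 8142 + I*√19 ≈ 8142.0 + 4.3589*I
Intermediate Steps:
Y = I*√19 (Y = √(-19) = I*√19 ≈ 4.3589*I)
y(u) = -86 (y(u) = -6 - 80 = -86)
((57 - 1*(-49))*76 + Y) - y(104) = ((57 - 1*(-49))*76 + I*√19) - 1*(-86) = ((57 + 49)*76 + I*√19) + 86 = (106*76 + I*√19) + 86 = (8056 + I*√19) + 86 = 8142 + I*√19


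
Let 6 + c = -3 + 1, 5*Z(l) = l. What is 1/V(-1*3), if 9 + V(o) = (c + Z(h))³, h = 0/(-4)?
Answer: -1/521 ≈ -0.0019194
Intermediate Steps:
h = 0 (h = 0*(-¼) = 0)
Z(l) = l/5
c = -8 (c = -6 + (-3 + 1) = -6 - 2 = -8)
V(o) = -521 (V(o) = -9 + (-8 + (⅕)*0)³ = -9 + (-8 + 0)³ = -9 + (-8)³ = -9 - 512 = -521)
1/V(-1*3) = 1/(-521) = -1/521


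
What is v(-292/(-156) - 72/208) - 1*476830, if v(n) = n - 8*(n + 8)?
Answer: -37198565/78 ≈ -4.7690e+5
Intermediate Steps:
v(n) = -64 - 7*n (v(n) = n - 8*(8 + n) = n - (64 + 8*n) = n + (-64 - 8*n) = -64 - 7*n)
v(-292/(-156) - 72/208) - 1*476830 = (-64 - 7*(-292/(-156) - 72/208)) - 1*476830 = (-64 - 7*(-292*(-1/156) - 72*1/208)) - 476830 = (-64 - 7*(73/39 - 9/26)) - 476830 = (-64 - 7*119/78) - 476830 = (-64 - 833/78) - 476830 = -5825/78 - 476830 = -37198565/78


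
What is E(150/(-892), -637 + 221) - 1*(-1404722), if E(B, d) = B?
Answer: 626505937/446 ≈ 1.4047e+6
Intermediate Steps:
E(150/(-892), -637 + 221) - 1*(-1404722) = 150/(-892) - 1*(-1404722) = 150*(-1/892) + 1404722 = -75/446 + 1404722 = 626505937/446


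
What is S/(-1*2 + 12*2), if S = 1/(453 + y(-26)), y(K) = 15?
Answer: 1/10296 ≈ 9.7125e-5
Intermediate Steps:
S = 1/468 (S = 1/(453 + 15) = 1/468 ≈ 0.0021368)
S/(-1*2 + 12*2) = (1/468)/(-1*2 + 12*2) = (1/468)/(-2 + 24) = (1/468)/22 = (1/22)*(1/468) = 1/10296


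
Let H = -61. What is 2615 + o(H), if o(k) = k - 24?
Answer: 2530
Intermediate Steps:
o(k) = -24 + k
2615 + o(H) = 2615 + (-24 - 61) = 2615 - 85 = 2530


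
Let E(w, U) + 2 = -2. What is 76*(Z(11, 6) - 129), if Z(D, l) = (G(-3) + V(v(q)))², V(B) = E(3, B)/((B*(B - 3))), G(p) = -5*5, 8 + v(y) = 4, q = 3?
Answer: 1873780/49 ≈ 38240.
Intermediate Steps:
E(w, U) = -4 (E(w, U) = -2 - 2 = -4)
v(y) = -4 (v(y) = -8 + 4 = -4)
G(p) = -25
V(B) = -4/(B*(-3 + B)) (V(B) = -4*1/(B*(B - 3)) = -4*1/(B*(-3 + B)) = -4/(B*(-3 + B)))
Z(D, l) = 30976/49 (Z(D, l) = (-25 - 4/(-4*(-3 - 4)))² = (-25 - 4*(-¼)/(-7))² = (-25 - 4*(-¼)*(-⅐))² = (-25 - ⅐)² = (-176/7)² = 30976/49)
76*(Z(11, 6) - 129) = 76*(30976/49 - 129) = 76*(24655/49) = 1873780/49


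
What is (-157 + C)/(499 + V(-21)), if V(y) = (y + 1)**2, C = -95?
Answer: -252/899 ≈ -0.28031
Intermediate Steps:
V(y) = (1 + y)**2
(-157 + C)/(499 + V(-21)) = (-157 - 95)/(499 + (1 - 21)**2) = -252/(499 + (-20)**2) = -252/(499 + 400) = -252/899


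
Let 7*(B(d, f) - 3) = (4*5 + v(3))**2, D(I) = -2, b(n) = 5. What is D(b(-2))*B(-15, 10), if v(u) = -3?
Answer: -620/7 ≈ -88.571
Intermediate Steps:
B(d, f) = 310/7 (B(d, f) = 3 + (4*5 - 3)**2/7 = 3 + (20 - 3)**2/7 = 3 + (1/7)*17**2 = 3 + (1/7)*289 = 3 + 289/7 = 310/7)
D(b(-2))*B(-15, 10) = -2*310/7 = -620/7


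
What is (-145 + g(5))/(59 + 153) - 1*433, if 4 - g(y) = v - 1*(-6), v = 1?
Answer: -22986/53 ≈ -433.70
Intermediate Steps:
g(y) = -3 (g(y) = 4 - (1 - 1*(-6)) = 4 - (1 + 6) = 4 - 1*7 = 4 - 7 = -3)
(-145 + g(5))/(59 + 153) - 1*433 = (-145 - 3)/(59 + 153) - 1*433 = -148/212 - 433 = -148*1/212 - 433 = -37/53 - 433 = -22986/53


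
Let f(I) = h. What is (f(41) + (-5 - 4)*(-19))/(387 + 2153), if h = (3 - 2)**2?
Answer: 43/635 ≈ 0.067716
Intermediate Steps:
h = 1 (h = 1**2 = 1)
f(I) = 1
(f(41) + (-5 - 4)*(-19))/(387 + 2153) = (1 + (-5 - 4)*(-19))/(387 + 2153) = (1 - 9*(-19))/2540 = (1 + 171)*(1/2540) = 172*(1/2540) = 43/635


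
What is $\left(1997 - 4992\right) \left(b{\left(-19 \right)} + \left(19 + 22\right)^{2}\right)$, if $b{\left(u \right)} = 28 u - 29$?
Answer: $-3354400$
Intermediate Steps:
$b{\left(u \right)} = -29 + 28 u$
$\left(1997 - 4992\right) \left(b{\left(-19 \right)} + \left(19 + 22\right)^{2}\right) = \left(1997 - 4992\right) \left(\left(-29 + 28 \left(-19\right)\right) + \left(19 + 22\right)^{2}\right) = - 2995 \left(\left(-29 - 532\right) + 41^{2}\right) = - 2995 \left(-561 + 1681\right) = \left(-2995\right) 1120 = -3354400$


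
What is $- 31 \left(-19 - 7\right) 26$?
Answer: $20956$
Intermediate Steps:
$- 31 \left(-19 - 7\right) 26 = \left(-31\right) \left(-26\right) 26 = 806 \cdot 26 = 20956$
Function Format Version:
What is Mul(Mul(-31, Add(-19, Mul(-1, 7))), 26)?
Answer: 20956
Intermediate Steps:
Mul(Mul(-31, Add(-19, Mul(-1, 7))), 26) = Mul(Mul(-31, Add(-19, -7)), 26) = Mul(Mul(-31, -26), 26) = Mul(806, 26) = 20956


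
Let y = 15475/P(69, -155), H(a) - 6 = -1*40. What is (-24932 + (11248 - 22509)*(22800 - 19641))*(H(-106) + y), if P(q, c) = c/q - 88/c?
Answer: 5913452125938137/17953 ≈ 3.2938e+11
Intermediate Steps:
H(a) = -34 (H(a) = 6 - 1*40 = 6 - 40 = -34)
P(q, c) = -88/c + c/q
y = -165505125/17953 (y = 15475/(-88/(-155) - 155/69) = 15475/(-88*(-1/155) - 155*1/69) = 15475/(88/155 - 155/69) = 15475/(-17953/10695) = 15475*(-10695/17953) = -165505125/17953 ≈ -9218.8)
(-24932 + (11248 - 22509)*(22800 - 19641))*(H(-106) + y) = (-24932 + (11248 - 22509)*(22800 - 19641))*(-34 - 165505125/17953) = (-24932 - 11261*3159)*(-166115527/17953) = (-24932 - 35573499)*(-166115527/17953) = -35598431*(-166115527/17953) = 5913452125938137/17953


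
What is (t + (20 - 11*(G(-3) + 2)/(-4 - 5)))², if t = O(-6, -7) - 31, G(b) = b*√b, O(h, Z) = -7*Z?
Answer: 129229/81 - 8008*I*√3/27 ≈ 1595.4 - 513.71*I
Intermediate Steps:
G(b) = b^(3/2)
t = 18 (t = -7*(-7) - 31 = 49 - 31 = 18)
(t + (20 - 11*(G(-3) + 2)/(-4 - 5)))² = (18 + (20 - 11*((-3)^(3/2) + 2)/(-4 - 5)))² = (18 + (20 - 11*(-3*I*√3 + 2)/(-9)))² = (18 + (20 - 11*(2 - 3*I*√3)*(-⅑)))² = (18 + (20 - 11*(-2/9 + I*√3/3)))² = (18 + (20 - (-22/9 + 11*I*√3/3)))² = (18 + (20 + (22/9 - 11*I*√3/3)))² = (18 + (202/9 - 11*I*√3/3))² = (364/9 - 11*I*√3/3)²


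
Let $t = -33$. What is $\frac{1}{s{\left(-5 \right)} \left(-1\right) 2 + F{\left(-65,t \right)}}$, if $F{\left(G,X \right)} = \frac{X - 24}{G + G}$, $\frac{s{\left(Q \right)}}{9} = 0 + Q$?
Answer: $\frac{130}{11757} \approx 0.011057$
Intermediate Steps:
$s{\left(Q \right)} = 9 Q$ ($s{\left(Q \right)} = 9 \left(0 + Q\right) = 9 Q$)
$F{\left(G,X \right)} = \frac{-24 + X}{2 G}$
$\frac{1}{s{\left(-5 \right)} \left(-1\right) 2 + F{\left(-65,t \right)}} = \frac{1}{9 \left(-5\right) \left(-1\right) 2 + \frac{-24 - 33}{2 \left(-65\right)}} = \frac{1}{\left(-45\right) \left(-1\right) 2 + \frac{1}{2} \left(- \frac{1}{65}\right) \left(-57\right)} = \frac{1}{45 \cdot 2 + \frac{57}{130}} = \frac{1}{90 + \frac{57}{130}} = \frac{1}{\frac{11757}{130}} = \frac{130}{11757}$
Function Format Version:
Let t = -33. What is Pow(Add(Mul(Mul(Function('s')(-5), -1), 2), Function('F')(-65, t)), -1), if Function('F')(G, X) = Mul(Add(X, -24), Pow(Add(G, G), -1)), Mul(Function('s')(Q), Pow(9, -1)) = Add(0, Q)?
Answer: Rational(130, 11757) ≈ 0.011057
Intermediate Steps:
Function('s')(Q) = Mul(9, Q) (Function('s')(Q) = Mul(9, Add(0, Q)) = Mul(9, Q))
Function('F')(G, X) = Mul(Rational(1, 2), Pow(G, -1), Add(-24, X)) (Function('F')(G, X) = Mul(Add(-24, X), Pow(Mul(2, G), -1)) = Mul(Add(-24, X), Mul(Rational(1, 2), Pow(G, -1))) = Mul(Rational(1, 2), Pow(G, -1), Add(-24, X)))
Pow(Add(Mul(Mul(Function('s')(-5), -1), 2), Function('F')(-65, t)), -1) = Pow(Add(Mul(Mul(Mul(9, -5), -1), 2), Mul(Rational(1, 2), Pow(-65, -1), Add(-24, -33))), -1) = Pow(Add(Mul(Mul(-45, -1), 2), Mul(Rational(1, 2), Rational(-1, 65), -57)), -1) = Pow(Add(Mul(45, 2), Rational(57, 130)), -1) = Pow(Add(90, Rational(57, 130)), -1) = Pow(Rational(11757, 130), -1) = Rational(130, 11757)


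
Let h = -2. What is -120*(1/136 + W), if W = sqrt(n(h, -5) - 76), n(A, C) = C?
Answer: -15/17 - 1080*I ≈ -0.88235 - 1080.0*I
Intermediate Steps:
W = 9*I (W = sqrt(-5 - 76) = sqrt(-81) = 9*I ≈ 9.0*I)
-120*(1/136 + W) = -120*(1/136 + 9*I) = -15/17 - 1080*I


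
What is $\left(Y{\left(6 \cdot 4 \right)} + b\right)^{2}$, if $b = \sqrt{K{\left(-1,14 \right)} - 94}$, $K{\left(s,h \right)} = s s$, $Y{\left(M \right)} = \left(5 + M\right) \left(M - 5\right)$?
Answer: $\left(551 + i \sqrt{93}\right)^{2} \approx 3.0351 \cdot 10^{5} + 10627.0 i$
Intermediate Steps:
$Y{\left(M \right)} = \left(-5 + M\right) \left(5 + M\right)$ ($Y{\left(M \right)} = \left(5 + M\right) \left(-5 + M\right) = \left(-5 + M\right) \left(5 + M\right)$)
$K{\left(s,h \right)} = s^{2}$
$b = i \sqrt{93}$ ($b = \sqrt{\left(-1\right)^{2} - 94} = \sqrt{1 - 94} = \sqrt{-93} = i \sqrt{93} \approx 9.6436 i$)
$\left(Y{\left(6 \cdot 4 \right)} + b\right)^{2} = \left(\left(-25 + \left(6 \cdot 4\right)^{2}\right) + i \sqrt{93}\right)^{2} = \left(\left(-25 + 24^{2}\right) + i \sqrt{93}\right)^{2} = \left(\left(-25 + 576\right) + i \sqrt{93}\right)^{2} = \left(551 + i \sqrt{93}\right)^{2}$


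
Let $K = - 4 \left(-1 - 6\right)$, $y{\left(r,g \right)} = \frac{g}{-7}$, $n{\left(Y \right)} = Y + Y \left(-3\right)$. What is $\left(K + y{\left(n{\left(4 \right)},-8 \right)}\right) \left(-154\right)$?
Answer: $-4488$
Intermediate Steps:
$n{\left(Y \right)} = - 2 Y$ ($n{\left(Y \right)} = Y - 3 Y = - 2 Y$)
$y{\left(r,g \right)} = - \frac{g}{7}$ ($y{\left(r,g \right)} = g \left(- \frac{1}{7}\right) = - \frac{g}{7}$)
$K = 28$ ($K = \left(-4\right) \left(-7\right) = 28$)
$\left(K + y{\left(n{\left(4 \right)},-8 \right)}\right) \left(-154\right) = \left(28 - - \frac{8}{7}\right) \left(-154\right) = \left(28 + \frac{8}{7}\right) \left(-154\right) = \frac{204}{7} \left(-154\right) = -4488$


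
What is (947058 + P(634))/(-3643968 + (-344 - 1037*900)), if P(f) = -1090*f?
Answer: -127999/2288806 ≈ -0.055924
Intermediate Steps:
(947058 + P(634))/(-3643968 + (-344 - 1037*900)) = (947058 - 1090*634)/(-3643968 + (-344 - 1037*900)) = (947058 - 691060)/(-3643968 + (-344 - 933300)) = 255998/(-3643968 - 933644) = 255998/(-4577612) = 255998*(-1/4577612) = -127999/2288806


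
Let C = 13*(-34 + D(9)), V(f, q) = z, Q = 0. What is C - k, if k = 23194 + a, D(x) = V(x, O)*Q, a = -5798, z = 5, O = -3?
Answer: -17838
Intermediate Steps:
V(f, q) = 5
D(x) = 0 (D(x) = 5*0 = 0)
k = 17396 (k = 23194 - 5798 = 17396)
C = -442 (C = 13*(-34 + 0) = 13*(-34) = -442)
C - k = -442 - 1*17396 = -442 - 17396 = -17838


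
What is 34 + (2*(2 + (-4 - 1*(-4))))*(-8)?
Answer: 2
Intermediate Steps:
34 + (2*(2 + (-4 - 1*(-4))))*(-8) = 34 + (2*(2 + (-4 + 4)))*(-8) = 34 + (2*(2 + 0))*(-8) = 34 + (2*2)*(-8) = 34 + 4*(-8) = 34 - 32 = 2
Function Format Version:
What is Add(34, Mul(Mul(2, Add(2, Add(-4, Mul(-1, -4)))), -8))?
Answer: 2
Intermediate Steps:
Add(34, Mul(Mul(2, Add(2, Add(-4, Mul(-1, -4)))), -8)) = Add(34, Mul(Mul(2, Add(2, Add(-4, 4))), -8)) = Add(34, Mul(Mul(2, Add(2, 0)), -8)) = Add(34, Mul(Mul(2, 2), -8)) = Add(34, Mul(4, -8)) = Add(34, -32) = 2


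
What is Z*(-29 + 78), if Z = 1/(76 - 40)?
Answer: 49/36 ≈ 1.3611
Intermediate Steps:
Z = 1/36 ≈ 0.027778
Z*(-29 + 78) = (-29 + 78)/36 = (1/36)*49 = 49/36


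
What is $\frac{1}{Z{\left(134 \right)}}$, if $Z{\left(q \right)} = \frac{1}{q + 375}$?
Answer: $509$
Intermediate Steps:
$Z{\left(q \right)} = \frac{1}{375 + q}$
$\frac{1}{Z{\left(134 \right)}} = \frac{1}{\frac{1}{375 + 134}} = \frac{1}{\frac{1}{509}} = 509$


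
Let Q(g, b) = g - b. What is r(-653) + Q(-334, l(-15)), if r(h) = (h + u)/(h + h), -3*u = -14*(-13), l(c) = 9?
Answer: -1341733/3918 ≈ -342.45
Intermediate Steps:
u = -182/3 (u = -(-14)*(-13)/3 = -⅓*182 = -182/3 ≈ -60.667)
r(h) = (-182/3 + h)/(2*h) (r(h) = (h - 182/3)/(h + h) = (-182/3 + h)/((2*h)) = (1/(2*h))*(-182/3 + h) = (-182/3 + h)/(2*h))
r(-653) + Q(-334, l(-15)) = (⅙)*(-182 + 3*(-653))/(-653) + (-334 - 1*9) = (⅙)*(-1/653)*(-182 - 1959) + (-334 - 9) = (⅙)*(-1/653)*(-2141) - 343 = 2141/3918 - 343 = -1341733/3918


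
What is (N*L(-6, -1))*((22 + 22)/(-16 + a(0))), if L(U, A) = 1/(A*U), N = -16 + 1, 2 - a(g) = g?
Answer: 55/7 ≈ 7.8571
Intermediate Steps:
a(g) = 2 - g
N = -15
L(U, A) = 1/(A*U)
(N*L(-6, -1))*((22 + 22)/(-16 + a(0))) = (-15/((-1)*(-6)))*((22 + 22)/(-16 + (2 - 1*0))) = (-(-15)*(-1)/6)*(44/(-16 + (2 + 0))) = (-15*⅙)*(44/(-16 + 2)) = -110/(-14) = -110*(-1)/14 = -5/2*(-22/7) = 55/7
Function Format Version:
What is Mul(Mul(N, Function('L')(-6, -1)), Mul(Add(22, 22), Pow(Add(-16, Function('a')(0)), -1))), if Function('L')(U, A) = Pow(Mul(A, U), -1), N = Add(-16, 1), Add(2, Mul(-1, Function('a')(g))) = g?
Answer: Rational(55, 7) ≈ 7.8571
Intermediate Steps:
Function('a')(g) = Add(2, Mul(-1, g))
N = -15
Function('L')(U, A) = Mul(Pow(A, -1), Pow(U, -1))
Mul(Mul(N, Function('L')(-6, -1)), Mul(Add(22, 22), Pow(Add(-16, Function('a')(0)), -1))) = Mul(Mul(-15, Mul(Pow(-1, -1), Pow(-6, -1))), Mul(Add(22, 22), Pow(Add(-16, Add(2, Mul(-1, 0))), -1))) = Mul(Mul(-15, Mul(-1, Rational(-1, 6))), Mul(44, Pow(Add(-16, Add(2, 0)), -1))) = Mul(Mul(-15, Rational(1, 6)), Mul(44, Pow(Add(-16, 2), -1))) = Mul(Rational(-5, 2), Mul(44, Pow(-14, -1))) = Mul(Rational(-5, 2), Mul(44, Rational(-1, 14))) = Mul(Rational(-5, 2), Rational(-22, 7)) = Rational(55, 7)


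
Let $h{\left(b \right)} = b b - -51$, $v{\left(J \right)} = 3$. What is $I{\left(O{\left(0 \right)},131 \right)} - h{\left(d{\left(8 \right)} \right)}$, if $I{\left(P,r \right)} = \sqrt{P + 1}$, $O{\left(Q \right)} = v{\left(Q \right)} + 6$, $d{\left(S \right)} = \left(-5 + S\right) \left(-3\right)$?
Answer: $-132 + \sqrt{10} \approx -128.84$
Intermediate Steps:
$d{\left(S \right)} = 15 - 3 S$
$h{\left(b \right)} = 51 + b^{2}$ ($h{\left(b \right)} = b^{2} + 51 = 51 + b^{2}$)
$O{\left(Q \right)} = 9$ ($O{\left(Q \right)} = 3 + 6 = 9$)
$I{\left(P,r \right)} = \sqrt{1 + P}$
$I{\left(O{\left(0 \right)},131 \right)} - h{\left(d{\left(8 \right)} \right)} = \sqrt{1 + 9} - \left(51 + \left(15 - 24\right)^{2}\right) = \sqrt{10} - \left(51 + \left(15 - 24\right)^{2}\right) = \sqrt{10} - \left(51 + \left(-9\right)^{2}\right) = \sqrt{10} - \left(51 + 81\right) = \sqrt{10} - 132 = -132 + \sqrt{10}$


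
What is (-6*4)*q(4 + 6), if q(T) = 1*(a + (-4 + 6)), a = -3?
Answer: 24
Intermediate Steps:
q(T) = -1 (q(T) = 1*(-3 + (-4 + 6)) = 1*(-3 + 2) = 1*(-1) = -1)
(-6*4)*q(4 + 6) = -6*4*(-1) = -24*(-1) = 24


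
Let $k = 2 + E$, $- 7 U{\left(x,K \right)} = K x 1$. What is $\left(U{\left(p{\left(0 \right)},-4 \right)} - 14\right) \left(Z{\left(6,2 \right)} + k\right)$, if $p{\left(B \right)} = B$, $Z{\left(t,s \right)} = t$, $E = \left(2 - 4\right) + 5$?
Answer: $-154$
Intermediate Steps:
$E = 3$ ($E = -2 + 5 = 3$)
$U{\left(x,K \right)} = - \frac{K x}{7}$ ($U{\left(x,K \right)} = - \frac{K x 1}{7} = - \frac{K x}{7}$)
$k = 5$ ($k = 2 + 3 = 5$)
$\left(U{\left(p{\left(0 \right)},-4 \right)} - 14\right) \left(Z{\left(6,2 \right)} + k\right) = \left(\left(- \frac{1}{7}\right) \left(-4\right) 0 - 14\right) \left(6 + 5\right) = \left(0 - 14\right) 11 = \left(-14\right) 11 = -154$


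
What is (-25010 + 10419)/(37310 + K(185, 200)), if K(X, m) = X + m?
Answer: -14591/37695 ≈ -0.38708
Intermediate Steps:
(-25010 + 10419)/(37310 + K(185, 200)) = (-25010 + 10419)/(37310 + (185 + 200)) = -14591/(37310 + 385) = -14591/37695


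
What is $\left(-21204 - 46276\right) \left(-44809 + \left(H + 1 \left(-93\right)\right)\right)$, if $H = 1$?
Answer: $3029919480$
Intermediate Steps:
$\left(-21204 - 46276\right) \left(-44809 + \left(H + 1 \left(-93\right)\right)\right) = \left(-21204 - 46276\right) \left(-44809 + \left(1 + 1 \left(-93\right)\right)\right) = - 67480 \left(-44809 + \left(1 - 93\right)\right) = - 67480 \left(-44809 - 92\right) = \left(-67480\right) \left(-44901\right) = 3029919480$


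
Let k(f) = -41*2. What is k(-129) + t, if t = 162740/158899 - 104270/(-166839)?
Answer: -2130145343812/26510550261 ≈ -80.351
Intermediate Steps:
t = 43719777590/26510550261 (t = 162740*(1/158899) - 104270*(-1/166839) = 162740/158899 + 104270/166839 = 43719777590/26510550261 ≈ 1.6491)
k(f) = -82
k(-129) + t = -82 + 43719777590/26510550261 = -2130145343812/26510550261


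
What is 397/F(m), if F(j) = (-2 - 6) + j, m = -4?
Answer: -397/12 ≈ -33.083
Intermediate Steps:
F(j) = -8 + j
397/F(m) = 397/(-8 - 4) = 397/(-12) = 397*(-1/12) = -397/12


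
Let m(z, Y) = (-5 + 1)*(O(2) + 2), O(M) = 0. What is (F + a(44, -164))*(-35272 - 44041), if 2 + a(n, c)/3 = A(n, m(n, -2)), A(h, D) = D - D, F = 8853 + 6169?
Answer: -1190964008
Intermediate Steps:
F = 15022
m(z, Y) = -8 (m(z, Y) = (-5 + 1)*(0 + 2) = -4*2 = -8)
A(h, D) = 0
a(n, c) = -6 (a(n, c) = -6 + 3*0 = -6 + 0 = -6)
(F + a(44, -164))*(-35272 - 44041) = (15022 - 6)*(-35272 - 44041) = 15016*(-79313) = -1190964008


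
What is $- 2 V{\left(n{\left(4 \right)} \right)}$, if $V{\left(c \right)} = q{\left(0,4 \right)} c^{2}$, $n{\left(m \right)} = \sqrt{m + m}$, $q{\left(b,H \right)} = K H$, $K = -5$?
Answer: $320$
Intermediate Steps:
$q{\left(b,H \right)} = - 5 H$
$n{\left(m \right)} = \sqrt{2} \sqrt{m}$ ($n{\left(m \right)} = \sqrt{2 m} = \sqrt{2} \sqrt{m}$)
$V{\left(c \right)} = - 20 c^{2}$ ($V{\left(c \right)} = \left(-5\right) 4 c^{2} = - 20 c^{2}$)
$- 2 V{\left(n{\left(4 \right)} \right)} = - 2 \left(- 20 \left(\sqrt{2} \sqrt{4}\right)^{2}\right) = - 2 \left(- 20 \left(\sqrt{2} \cdot 2\right)^{2}\right) = - 2 \left(- 20 \left(2 \sqrt{2}\right)^{2}\right) = - 2 \left(\left(-20\right) 8\right) = \left(-2\right) \left(-160\right) = 320$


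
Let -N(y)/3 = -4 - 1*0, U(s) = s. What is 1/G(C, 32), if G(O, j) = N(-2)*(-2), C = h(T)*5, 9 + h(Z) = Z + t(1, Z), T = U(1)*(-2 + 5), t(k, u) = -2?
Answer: -1/24 ≈ -0.041667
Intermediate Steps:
N(y) = 12 (N(y) = -3*(-4 - 1*0) = -3*(-4 + 0) = -3*(-4) = 12)
T = 3 (T = 1*(-2 + 5) = 1*3 = 3)
h(Z) = -11 + Z (h(Z) = -9 + (Z - 2) = -9 + (-2 + Z) = -11 + Z)
C = -40 (C = (-11 + 3)*5 = -8*5 = -40)
G(O, j) = -24 (G(O, j) = 12*(-2) = -24)
1/G(C, 32) = 1/(-24) = -1/24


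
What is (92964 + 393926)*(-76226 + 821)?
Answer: -36713940450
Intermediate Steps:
(92964 + 393926)*(-76226 + 821) = 486890*(-75405) = -36713940450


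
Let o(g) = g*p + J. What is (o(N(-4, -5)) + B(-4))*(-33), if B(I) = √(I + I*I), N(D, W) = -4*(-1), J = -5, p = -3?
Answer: 561 - 66*√3 ≈ 446.68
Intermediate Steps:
N(D, W) = 4
B(I) = √(I + I²)
o(g) = -5 - 3*g (o(g) = g*(-3) - 5 = -3*g - 5 = -5 - 3*g)
(o(N(-4, -5)) + B(-4))*(-33) = ((-5 - 3*4) + √(-4*(1 - 4)))*(-33) = ((-5 - 12) + √(-4*(-3)))*(-33) = (-17 + √12)*(-33) = (-17 + 2*√3)*(-33) = 561 - 66*√3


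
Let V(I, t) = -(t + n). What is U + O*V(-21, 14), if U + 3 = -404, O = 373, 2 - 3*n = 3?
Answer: -16514/3 ≈ -5504.7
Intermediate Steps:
n = -1/3 (n = 2/3 - 1/3*3 = 2/3 - 1 = -1/3 ≈ -0.33333)
U = -407 (U = -3 - 404 = -407)
V(I, t) = 1/3 - t (V(I, t) = -(t - 1/3) = -(-1/3 + t) = 1/3 - t)
U + O*V(-21, 14) = -407 + 373*(1/3 - 1*14) = -407 + 373*(1/3 - 14) = -407 + 373*(-41/3) = -407 - 15293/3 = -16514/3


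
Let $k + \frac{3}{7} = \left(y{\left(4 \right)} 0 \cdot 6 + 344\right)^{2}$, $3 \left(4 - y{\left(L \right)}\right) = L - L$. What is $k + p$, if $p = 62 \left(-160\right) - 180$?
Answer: $\frac{757649}{7} \approx 1.0824 \cdot 10^{5}$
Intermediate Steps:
$y{\left(L \right)} = 4$ ($y{\left(L \right)} = 4 - \frac{L - L}{3} = 4 - 0 = 4 + 0 = 4$)
$p = -10100$ ($p = -9920 - 180 = -10100$)
$k = \frac{828349}{7}$ ($k = - \frac{3}{7} + \left(4 \cdot 0 \cdot 6 + 344\right)^{2} = - \frac{3}{7} + \left(0 \cdot 6 + 344\right)^{2} = - \frac{3}{7} + \left(0 + 344\right)^{2} = - \frac{3}{7} + 344^{2} = - \frac{3}{7} + 118336 = \frac{828349}{7} \approx 1.1834 \cdot 10^{5}$)
$k + p = \frac{828349}{7} - 10100 = \frac{757649}{7}$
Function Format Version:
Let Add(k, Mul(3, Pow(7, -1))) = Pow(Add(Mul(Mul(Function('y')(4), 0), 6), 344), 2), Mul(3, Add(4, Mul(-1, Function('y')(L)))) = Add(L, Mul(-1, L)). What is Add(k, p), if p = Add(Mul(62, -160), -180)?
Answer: Rational(757649, 7) ≈ 1.0824e+5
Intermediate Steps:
Function('y')(L) = 4 (Function('y')(L) = Add(4, Mul(Rational(-1, 3), Add(L, Mul(-1, L)))) = Add(4, Mul(Rational(-1, 3), 0)) = Add(4, 0) = 4)
p = -10100 (p = Add(-9920, -180) = -10100)
k = Rational(828349, 7) (k = Add(Rational(-3, 7), Pow(Add(Mul(Mul(4, 0), 6), 344), 2)) = Add(Rational(-3, 7), Pow(Add(Mul(0, 6), 344), 2)) = Add(Rational(-3, 7), Pow(Add(0, 344), 2)) = Add(Rational(-3, 7), Pow(344, 2)) = Add(Rational(-3, 7), 118336) = Rational(828349, 7) ≈ 1.1834e+5)
Add(k, p) = Add(Rational(828349, 7), -10100) = Rational(757649, 7)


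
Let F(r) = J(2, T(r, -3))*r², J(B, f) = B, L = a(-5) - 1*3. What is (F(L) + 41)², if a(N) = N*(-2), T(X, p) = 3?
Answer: 19321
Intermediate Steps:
a(N) = -2*N
L = 7 (L = -2*(-5) - 1*3 = 10 - 3 = 7)
F(r) = 2*r²
(F(L) + 41)² = (2*7² + 41)² = (2*49 + 41)² = (98 + 41)² = 139² = 19321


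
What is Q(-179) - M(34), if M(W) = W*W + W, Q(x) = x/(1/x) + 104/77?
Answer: 2375631/77 ≈ 30852.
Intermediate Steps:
Q(x) = 104/77 + x² (Q(x) = x*x + 104*(1/77) = x² + 104/77 = 104/77 + x²)
M(W) = W + W² (M(W) = W² + W = W + W²)
Q(-179) - M(34) = (104/77 + (-179)²) - 34*(1 + 34) = (104/77 + 32041) - 34*35 = 2467261/77 - 1*1190 = 2467261/77 - 1190 = 2375631/77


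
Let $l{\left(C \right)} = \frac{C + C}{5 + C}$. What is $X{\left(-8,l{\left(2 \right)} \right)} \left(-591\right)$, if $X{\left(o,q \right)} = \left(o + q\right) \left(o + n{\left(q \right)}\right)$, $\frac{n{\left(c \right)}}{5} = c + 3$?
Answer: $\frac{2120508}{49} \approx 43276.0$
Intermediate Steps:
$n{\left(c \right)} = 15 + 5 c$ ($n{\left(c \right)} = 5 \left(c + 3\right) = 5 \left(3 + c\right) = 15 + 5 c$)
$l{\left(C \right)} = \frac{2 C}{5 + C}$
$X{\left(o,q \right)} = \left(o + q\right) \left(15 + o + 5 q\right)$ ($X{\left(o,q \right)} = \left(o + q\right) \left(o + \left(15 + 5 q\right)\right) = \left(o + q\right) \left(15 + o + 5 q\right)$)
$X{\left(-8,l{\left(2 \right)} \right)} \left(-591\right) = \left(\left(-8\right)^{2} - 8 \cdot 2 \cdot 2 \frac{1}{5 + 2} + 5 \left(-8\right) \left(3 + 2 \cdot 2 \frac{1}{5 + 2}\right) + 5 \cdot 2 \cdot 2 \frac{1}{5 + 2} \left(3 + 2 \cdot 2 \frac{1}{5 + 2}\right)\right) \left(-591\right) = \left(64 - 8 \cdot 2 \cdot 2 \cdot \frac{1}{7} + 5 \left(-8\right) \left(3 + 2 \cdot 2 \cdot \frac{1}{7}\right) + 5 \cdot 2 \cdot 2 \cdot \frac{1}{7} \left(3 + 2 \cdot 2 \cdot \frac{1}{7}\right)\right) \left(-591\right) = \left(64 - \frac{32}{7} + 5 \left(-8\right) \left(3 + \frac{4}{7}\right) + 5 \cdot \frac{4}{7} \left(3 + \frac{4}{7}\right)\right) \left(-591\right) = \left(64 - \frac{32}{7} + 5 \left(-8\right) \frac{25}{7} + 5 \cdot \frac{4}{7} \cdot \frac{25}{7}\right) \left(-591\right) = \left(64 - \frac{32}{7} - \frac{1000}{7} + \frac{500}{49}\right) \left(-591\right) = \left(- \frac{3588}{49}\right) \left(-591\right) = \frac{2120508}{49}$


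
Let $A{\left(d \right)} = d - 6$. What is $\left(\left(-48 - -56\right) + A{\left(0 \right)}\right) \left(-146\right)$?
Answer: $-292$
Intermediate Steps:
$A{\left(d \right)} = -6 + d$
$\left(\left(-48 - -56\right) + A{\left(0 \right)}\right) \left(-146\right) = \left(\left(-48 - -56\right) + \left(-6 + 0\right)\right) \left(-146\right) = \left(\left(-48 + 56\right) - 6\right) \left(-146\right) = \left(8 - 6\right) \left(-146\right) = 2 \left(-146\right) = -292$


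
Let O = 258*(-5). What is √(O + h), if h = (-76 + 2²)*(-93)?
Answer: √5406 ≈ 73.526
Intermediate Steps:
O = -1290
h = 6696 (h = (-76 + 4)*(-93) = -72*(-93) = 6696)
√(O + h) = √(-1290 + 6696) = √5406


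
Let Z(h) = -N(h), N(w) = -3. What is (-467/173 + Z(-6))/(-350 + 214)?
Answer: -13/5882 ≈ -0.0022101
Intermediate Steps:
Z(h) = 3 (Z(h) = -1*(-3) = 3)
(-467/173 + Z(-6))/(-350 + 214) = (-467/173 + 3)/(-350 + 214) = (-467*1/173 + 3)/(-136) = (-467/173 + 3)*(-1/136) = (52/173)*(-1/136) = -13/5882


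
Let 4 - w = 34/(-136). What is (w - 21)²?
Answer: 4489/16 ≈ 280.56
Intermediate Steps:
w = 17/4 (w = 4 - 34/(-136) = 4 - 34*(-1)/136 = 4 - 1*(-¼) = 4 + ¼ = 17/4 ≈ 4.2500)
(w - 21)² = (17/4 - 21)² = (-67/4)² = 4489/16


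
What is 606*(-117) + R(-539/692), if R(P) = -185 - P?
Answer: -49191665/692 ≈ -71086.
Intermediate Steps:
606*(-117) + R(-539/692) = 606*(-117) + (-185 - (-539)/692) = -70902 + (-185 - (-539)/692) = -70902 + (-185 - 1*(-539/692)) = -70902 + (-185 + 539/692) = -70902 - 127481/692 = -49191665/692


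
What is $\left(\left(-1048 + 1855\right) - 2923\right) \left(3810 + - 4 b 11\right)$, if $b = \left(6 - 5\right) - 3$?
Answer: $-8248168$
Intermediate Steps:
$b = -2$ ($b = 1 - 3 = -2$)
$\left(\left(-1048 + 1855\right) - 2923\right) \left(3810 + - 4 b 11\right) = \left(\left(-1048 + 1855\right) - 2923\right) \left(3810 + \left(-4\right) \left(-2\right) 11\right) = \left(807 - 2923\right) \left(3810 + 8 \cdot 11\right) = - 2116 \left(3810 + 88\right) = \left(-2116\right) 3898 = -8248168$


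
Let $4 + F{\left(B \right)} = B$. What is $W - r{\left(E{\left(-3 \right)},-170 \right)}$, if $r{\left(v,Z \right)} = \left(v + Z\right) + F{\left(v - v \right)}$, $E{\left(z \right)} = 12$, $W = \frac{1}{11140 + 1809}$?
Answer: $\frac{2097739}{12949} \approx 162.0$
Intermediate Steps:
$W = \frac{1}{12949} \approx 7.7226 \cdot 10^{-5}$
$F{\left(B \right)} = -4 + B$
$r{\left(v,Z \right)} = -4 + Z + v$ ($r{\left(v,Z \right)} = \left(v + Z\right) + \left(-4 + \left(v - v\right)\right) = \left(Z + v\right) + \left(-4 + 0\right) = \left(Z + v\right) - 4 = -4 + Z + v$)
$W - r{\left(E{\left(-3 \right)},-170 \right)} = \frac{1}{12949} - \left(-4 - 170 + 12\right) = \frac{1}{12949} - -162 = \frac{1}{12949} + 162 = \frac{2097739}{12949}$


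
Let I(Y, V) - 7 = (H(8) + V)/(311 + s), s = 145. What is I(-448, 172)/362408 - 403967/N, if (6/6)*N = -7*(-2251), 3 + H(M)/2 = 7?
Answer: -5563228728651/216997588528 ≈ -25.637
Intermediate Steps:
H(M) = 8 (H(M) = -6 + 2*7 = -6 + 14 = 8)
I(Y, V) = 400/57 + V/456 (I(Y, V) = 7 + (8 + V)/(311 + 145) = 7 + (8 + V)/456 = 7 + (8 + V)*(1/456) = 7 + (1/57 + V/456) = 400/57 + V/456)
N = 15757 (N = -7*(-2251) = 15757)
I(-448, 172)/362408 - 403967/N = (400/57 + (1/456)*172)/362408 - 403967/15757 = (400/57 + 43/114)*(1/362408) - 403967*1/15757 = (281/38)*(1/362408) - 403967/15757 = 281/13771504 - 403967/15757 = -5563228728651/216997588528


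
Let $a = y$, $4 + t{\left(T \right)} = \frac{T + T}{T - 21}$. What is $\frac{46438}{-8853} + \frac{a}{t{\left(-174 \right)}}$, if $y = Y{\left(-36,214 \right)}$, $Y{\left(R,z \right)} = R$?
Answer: $\frac{389693}{35412} \approx 11.005$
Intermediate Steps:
$y = -36$
$t{\left(T \right)} = -4 + \frac{2 T}{-21 + T}$ ($t{\left(T \right)} = -4 + \frac{T + T}{T - 21} = -4 + \frac{2 T}{-21 + T}$)
$a = -36$
$\frac{46438}{-8853} + \frac{a}{t{\left(-174 \right)}} = \frac{46438}{-8853} - \frac{36}{2 \frac{1}{-21 - 174} \left(42 - -174\right)} = 46438 \left(- \frac{1}{8853}\right) - \frac{36}{2 \frac{1}{-195} \left(42 + 174\right)} = - \frac{46438}{8853} - \frac{36}{2 \left(- \frac{1}{195}\right) 216} = - \frac{46438}{8853} - \frac{36}{- \frac{144}{65}} = - \frac{46438}{8853} - - \frac{65}{4} = - \frac{46438}{8853} + \frac{65}{4} = \frac{389693}{35412}$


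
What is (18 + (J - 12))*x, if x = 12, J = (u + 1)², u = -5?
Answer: 264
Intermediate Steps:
J = 16 (J = (-5 + 1)² = (-4)² = 16)
(18 + (J - 12))*x = (18 + (16 - 12))*12 = (18 + 4)*12 = 22*12 = 264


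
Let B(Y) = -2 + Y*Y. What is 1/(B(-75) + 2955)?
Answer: 1/8578 ≈ 0.00011658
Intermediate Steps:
B(Y) = -2 + Y²
1/(B(-75) + 2955) = 1/((-2 + (-75)²) + 2955) = 1/((-2 + 5625) + 2955) = 1/(5623 + 2955) = 1/8578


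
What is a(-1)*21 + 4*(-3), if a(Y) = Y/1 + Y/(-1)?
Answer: -12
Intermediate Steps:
a(Y) = 0 (a(Y) = Y*1 + Y*(-1) = Y - Y = 0)
a(-1)*21 + 4*(-3) = 0*21 + 4*(-3) = 0 - 12 = -12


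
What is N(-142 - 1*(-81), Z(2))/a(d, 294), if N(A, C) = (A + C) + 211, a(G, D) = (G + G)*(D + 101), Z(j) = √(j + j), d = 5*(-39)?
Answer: -76/77025 ≈ -0.00098669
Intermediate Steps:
d = -195
Z(j) = √2*√j (Z(j) = √(2*j) = √2*√j)
a(G, D) = 2*G*(101 + D) (a(G, D) = (2*G)*(101 + D) = 2*G*(101 + D))
N(A, C) = 211 + A + C
N(-142 - 1*(-81), Z(2))/a(d, 294) = (211 + (-142 - 1*(-81)) + √2*√2)/((2*(-195)*(101 + 294))) = (211 + (-142 + 81) + 2)/((2*(-195)*395)) = (211 - 61 + 2)/(-154050) = 152*(-1/154050) = -76/77025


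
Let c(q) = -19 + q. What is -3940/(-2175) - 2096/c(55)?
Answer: -73616/1305 ≈ -56.411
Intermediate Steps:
-3940/(-2175) - 2096/c(55) = -3940/(-2175) - 2096/(-19 + 55) = -3940*(-1/2175) - 2096/36 = 788/435 - 2096*1/36 = 788/435 - 524/9 = -73616/1305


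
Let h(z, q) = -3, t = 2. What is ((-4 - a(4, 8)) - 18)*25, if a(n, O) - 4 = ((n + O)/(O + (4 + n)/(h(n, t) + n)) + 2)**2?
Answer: -13425/16 ≈ -839.06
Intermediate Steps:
a(n, O) = 4 + (2 + (O + n)/(O + (4 + n)/(-3 + n)))**2 (a(n, O) = 4 + ((n + O)/(O + (4 + n)/(-3 + n)) + 2)**2 = 4 + ((O + n)/(O + (4 + n)/(-3 + n)) + 2)**2 = 4 + (2 + (O + n)/(O + (4 + n)/(-3 + n)))**2)
((-4 - a(4, 8)) - 18)*25 = ((-4 - (4 + (8 + 4**2 - 1*4 - 9*8 + 3*8*4)**2/(4 + 4 - 3*8 + 8*4)**2)) - 18)*25 = ((-4 - (4 + (8 + 16 - 4 - 72 + 96)**2/(4 + 4 - 24 + 32)**2)) - 18)*25 = ((-4 - (4 + 44**2/16**2)) - 18)*25 = ((-4 - (4 + (1/256)*1936)) - 18)*25 = ((-4 - (4 + 121/16)) - 18)*25 = ((-4 - 1*185/16) - 18)*25 = ((-4 - 185/16) - 18)*25 = (-249/16 - 18)*25 = -537/16*25 = -13425/16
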